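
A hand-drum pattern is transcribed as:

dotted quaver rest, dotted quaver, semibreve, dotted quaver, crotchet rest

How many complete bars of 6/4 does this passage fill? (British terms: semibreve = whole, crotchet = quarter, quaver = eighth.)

1

One bar of 6/4 = 24 sixteenth notes.
Working in sixteenth notes: dotted quaver rest = 3; dotted quaver = 3; semibreve = 16; dotted quaver = 3; crotchet rest = 4.
Altogether 3 + 3 + 16 + 3 + 4 = 29.
29 ÷ 24 = 1 complete bar with 5 left over.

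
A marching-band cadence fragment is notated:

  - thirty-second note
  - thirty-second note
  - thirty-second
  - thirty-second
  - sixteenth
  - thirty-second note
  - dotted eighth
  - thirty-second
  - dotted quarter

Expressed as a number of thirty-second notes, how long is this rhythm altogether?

Working in thirty-second notes: thirty-second note = 1; thirty-second note = 1; thirty-second = 1; thirty-second = 1; sixteenth = 2; thirty-second note = 1; dotted eighth = 6; thirty-second = 1; dotted quarter = 12.
Total: 1 + 1 + 1 + 1 + 2 + 1 + 6 + 1 + 12 = 26 thirty-second notes.

26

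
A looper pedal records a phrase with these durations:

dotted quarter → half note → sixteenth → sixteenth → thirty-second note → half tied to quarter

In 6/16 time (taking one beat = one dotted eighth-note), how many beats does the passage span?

9.5

One dotted eighth-note beat = 6 thirty-second notes.
Convert each value to thirty-second notes: dotted quarter = 12; half note = 16; sixteenth = 2; sixteenth = 2; thirty-second note = 1; half tied to quarter (half + quarter) = 24.
Total: 12 + 16 + 2 + 2 + 1 + 24 = 57.
57 ÷ 6 = 9.5 beats.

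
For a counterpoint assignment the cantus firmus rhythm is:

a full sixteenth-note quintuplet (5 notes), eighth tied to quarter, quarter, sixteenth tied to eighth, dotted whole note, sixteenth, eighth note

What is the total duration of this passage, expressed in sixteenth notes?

Convert each value to sixteenth notes: a full sixteenth-note quintuplet (5 notes) (five quintuplet sixteenths span one quarter) = 4; eighth tied to quarter (eighth + quarter) = 6; quarter = 4; sixteenth tied to eighth (sixteenth + eighth) = 3; dotted whole note = 24; sixteenth = 1; eighth note = 2.
Total: 4 + 6 + 4 + 3 + 24 + 1 + 2 = 44 sixteenth notes.

44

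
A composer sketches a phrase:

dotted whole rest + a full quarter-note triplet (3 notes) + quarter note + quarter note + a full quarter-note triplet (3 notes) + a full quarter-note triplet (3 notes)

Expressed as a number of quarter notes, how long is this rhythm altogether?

Express everything in quarter notes: dotted whole rest = 6; a full quarter-note triplet (3 notes) (three triplet quarters span one half) = 2; quarter note = 1; quarter note = 1; a full quarter-note triplet (3 notes) (three triplet quarters span one half) = 2; a full quarter-note triplet (3 notes) (three triplet quarters span one half) = 2.
Total: 6 + 2 + 1 + 1 + 2 + 2 = 14 quarter notes.

14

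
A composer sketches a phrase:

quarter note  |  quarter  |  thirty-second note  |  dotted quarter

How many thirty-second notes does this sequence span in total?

29

Working in thirty-second notes: quarter note = 8; quarter = 8; thirty-second note = 1; dotted quarter = 12.
Sum: 8 + 8 + 1 + 12 = 29 thirty-second notes.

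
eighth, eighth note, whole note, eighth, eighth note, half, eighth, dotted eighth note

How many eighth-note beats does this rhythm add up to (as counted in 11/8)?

One eighth-note beat = 2 sixteenth notes.
Express everything in sixteenth notes: eighth = 2; eighth note = 2; whole note = 16; eighth = 2; eighth note = 2; half = 8; eighth = 2; dotted eighth note = 3.
Sum: 2 + 2 + 16 + 2 + 2 + 8 + 2 + 3 = 37.
37 ÷ 2 = 18.5 beats.

18.5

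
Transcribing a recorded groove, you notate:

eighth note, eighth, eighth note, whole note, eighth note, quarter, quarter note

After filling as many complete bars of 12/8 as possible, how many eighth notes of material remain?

4

One bar of 12/8 = 12 eighth notes.
Each duration in eighth notes: eighth note = 1; eighth = 1; eighth note = 1; whole note = 8; eighth note = 1; quarter = 2; quarter note = 2.
Total: 1 + 1 + 1 + 8 + 1 + 2 + 2 = 16.
16 ÷ 12 = 1 complete bar with 4 eighth notes remaining.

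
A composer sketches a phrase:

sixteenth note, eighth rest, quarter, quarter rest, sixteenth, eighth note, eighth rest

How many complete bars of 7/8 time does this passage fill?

1

One bar of 7/8 = 14 sixteenth notes.
In sixteenth notes: sixteenth note = 1; eighth rest = 2; quarter = 4; quarter rest = 4; sixteenth = 1; eighth note = 2; eighth rest = 2.
Sum: 1 + 2 + 4 + 4 + 1 + 2 + 2 = 16.
16 ÷ 14 = 1 complete bar with 2 left over.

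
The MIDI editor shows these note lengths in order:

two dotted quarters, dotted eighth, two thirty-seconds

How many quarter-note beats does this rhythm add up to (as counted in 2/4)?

One quarter-note beat = 8 thirty-second notes.
Express everything in thirty-second notes: dotted quarter = 12; dotted quarter = 12; dotted eighth = 6; thirty-second = 1; thirty-second = 1.
Altogether 12 + 12 + 6 + 1 + 1 = 32.
32 ÷ 8 = 4 beats.

4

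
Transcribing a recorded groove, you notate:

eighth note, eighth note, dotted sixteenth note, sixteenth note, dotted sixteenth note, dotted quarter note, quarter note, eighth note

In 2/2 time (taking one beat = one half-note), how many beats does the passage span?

2.5

One half-note beat = 16 thirty-second notes.
Convert each value to thirty-second notes: eighth note = 4; eighth note = 4; dotted sixteenth note = 3; sixteenth note = 2; dotted sixteenth note = 3; dotted quarter note = 12; quarter note = 8; eighth note = 4.
Total: 4 + 4 + 3 + 2 + 3 + 12 + 8 + 4 = 40.
40 ÷ 16 = 2.5 beats.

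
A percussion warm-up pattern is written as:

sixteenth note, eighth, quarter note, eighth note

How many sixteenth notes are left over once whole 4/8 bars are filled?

One bar of 4/8 = 8 sixteenth notes.
Working in sixteenth notes: sixteenth note = 1; eighth = 2; quarter note = 4; eighth note = 2.
Total: 1 + 2 + 4 + 2 = 9.
9 ÷ 8 = 1 complete bar with 1 sixteenth note remaining.

1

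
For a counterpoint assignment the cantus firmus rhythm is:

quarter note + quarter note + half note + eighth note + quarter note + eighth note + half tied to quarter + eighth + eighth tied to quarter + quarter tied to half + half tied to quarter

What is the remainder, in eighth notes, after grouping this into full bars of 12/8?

One bar of 12/8 = 12 eighth notes.
In eighth notes: quarter note = 2; quarter note = 2; half note = 4; eighth note = 1; quarter note = 2; eighth note = 1; half tied to quarter (half + quarter) = 6; eighth = 1; eighth tied to quarter (eighth + quarter) = 3; quarter tied to half (quarter + half) = 6; half tied to quarter (half + quarter) = 6.
Altogether 2 + 2 + 4 + 1 + 2 + 1 + 6 + 1 + 3 + 6 + 6 = 34.
34 ÷ 12 = 2 complete bars with 10 eighth notes remaining.

10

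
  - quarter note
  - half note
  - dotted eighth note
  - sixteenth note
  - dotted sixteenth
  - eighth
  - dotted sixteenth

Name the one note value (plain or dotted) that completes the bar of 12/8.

dotted eighth note

The bar of 12/8 = 48 thirty-second notes.
In thirty-second notes: quarter note = 8; half note = 16; dotted eighth note = 6; sixteenth note = 2; dotted sixteenth = 3; eighth = 4; dotted sixteenth = 3.
Adding: 8 + 16 + 6 + 2 + 3 + 4 + 3 = 42.
Remaining: 48 − 42 = 6 thirty-second notes, which is a dotted eighth note.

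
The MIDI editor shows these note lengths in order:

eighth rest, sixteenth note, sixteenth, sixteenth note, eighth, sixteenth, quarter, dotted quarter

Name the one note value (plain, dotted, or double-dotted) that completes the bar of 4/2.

The bar of 4/2 = 32 sixteenth notes.
Convert each value to sixteenth notes: eighth rest = 2; sixteenth note = 1; sixteenth = 1; sixteenth note = 1; eighth = 2; sixteenth = 1; quarter = 4; dotted quarter = 6.
Altogether 2 + 1 + 1 + 1 + 2 + 1 + 4 + 6 = 18.
Remaining: 32 − 18 = 14 sixteenth notes, which is a double-dotted half note.

double-dotted half note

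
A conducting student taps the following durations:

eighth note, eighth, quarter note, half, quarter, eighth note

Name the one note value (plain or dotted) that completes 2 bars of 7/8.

2 bars of 7/8 = 14 eighth notes.
Each duration in eighth notes: eighth note = 1; eighth = 1; quarter note = 2; half = 4; quarter = 2; eighth note = 1.
Adding: 1 + 1 + 2 + 4 + 2 + 1 = 11.
Remaining: 14 − 11 = 3 eighth notes, which is a dotted quarter note.

dotted quarter note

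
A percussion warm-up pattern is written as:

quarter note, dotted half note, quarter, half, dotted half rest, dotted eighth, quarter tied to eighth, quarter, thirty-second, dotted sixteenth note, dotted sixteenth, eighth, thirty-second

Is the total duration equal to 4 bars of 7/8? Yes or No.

No

One bar of 7/8 = 28 thirty-second notes, so 4 bars = 112.
In thirty-second notes: quarter note = 8; dotted half note = 24; quarter = 8; half = 16; dotted half rest = 24; dotted eighth = 6; quarter tied to eighth (quarter + eighth) = 12; quarter = 8; thirty-second = 1; dotted sixteenth note = 3; dotted sixteenth = 3; eighth = 4; thirty-second = 1.
Sum: 8 + 24 + 8 + 16 + 24 + 6 + 12 + 8 + 1 + 3 + 3 + 4 + 1 = 118.
118 exceeds 112, so the answer is No.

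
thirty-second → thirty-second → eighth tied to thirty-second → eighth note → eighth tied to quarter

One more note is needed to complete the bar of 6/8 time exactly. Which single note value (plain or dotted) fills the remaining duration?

thirty-second note

The bar of 6/8 = 24 thirty-second notes.
Working in thirty-second notes: thirty-second = 1; thirty-second = 1; eighth tied to thirty-second (eighth + thirty-second) = 5; eighth note = 4; eighth tied to quarter (eighth + quarter) = 12.
Adding: 1 + 1 + 5 + 4 + 12 = 23.
Remaining: 24 − 23 = 1 thirty-second note, which is a thirty-second note.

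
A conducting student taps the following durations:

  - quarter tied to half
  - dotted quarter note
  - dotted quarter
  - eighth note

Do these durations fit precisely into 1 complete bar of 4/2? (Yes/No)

No

One bar of 4/2 = 16 eighth notes.
In eighth notes: quarter tied to half (quarter + half) = 6; dotted quarter note = 3; dotted quarter = 3; eighth note = 1.
Sum: 6 + 3 + 3 + 1 = 13.
13 falls short of 16, so the answer is No.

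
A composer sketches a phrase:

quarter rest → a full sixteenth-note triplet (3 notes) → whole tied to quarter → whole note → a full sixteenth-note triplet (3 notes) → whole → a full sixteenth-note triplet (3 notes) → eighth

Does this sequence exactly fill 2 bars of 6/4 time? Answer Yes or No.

No

One bar of 6/4 = 12 eighth notes, so 2 bars = 24.
Convert each value to eighth notes: quarter rest = 2; a full sixteenth-note triplet (3 notes) (three triplet sixteenths span one eighth) = 1; whole tied to quarter (whole + quarter) = 10; whole note = 8; a full sixteenth-note triplet (3 notes) (three triplet sixteenths span one eighth) = 1; whole = 8; a full sixteenth-note triplet (3 notes) (three triplet sixteenths span one eighth) = 1; eighth = 1.
Total: 2 + 1 + 10 + 8 + 1 + 8 + 1 + 1 = 32.
32 exceeds 24, so the answer is No.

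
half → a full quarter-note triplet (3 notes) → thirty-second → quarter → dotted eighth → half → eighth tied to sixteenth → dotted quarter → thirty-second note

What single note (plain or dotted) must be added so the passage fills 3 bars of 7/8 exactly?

sixteenth note

3 bars of 7/8 = 84 thirty-second notes.
Convert each value to thirty-second notes: half = 16; a full quarter-note triplet (3 notes) (three triplet quarters span one half) = 16; thirty-second = 1; quarter = 8; dotted eighth = 6; half = 16; eighth tied to sixteenth (eighth + sixteenth) = 6; dotted quarter = 12; thirty-second note = 1.
Sum: 16 + 16 + 1 + 8 + 6 + 16 + 6 + 12 + 1 = 82.
Remaining: 84 − 82 = 2 thirty-second notes, which is a sixteenth note.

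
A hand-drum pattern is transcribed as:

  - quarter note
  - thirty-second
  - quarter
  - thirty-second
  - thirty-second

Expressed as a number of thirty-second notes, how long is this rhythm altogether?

19

Working in thirty-second notes: quarter note = 8; thirty-second = 1; quarter = 8; thirty-second = 1; thirty-second = 1.
Altogether 8 + 1 + 8 + 1 + 1 = 19 thirty-second notes.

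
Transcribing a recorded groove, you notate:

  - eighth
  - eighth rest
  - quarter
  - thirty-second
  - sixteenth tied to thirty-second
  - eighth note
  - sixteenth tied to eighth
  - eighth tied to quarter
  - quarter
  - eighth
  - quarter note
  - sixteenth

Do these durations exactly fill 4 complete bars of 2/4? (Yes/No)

One bar of 2/4 = 16 thirty-second notes, so 4 bars = 64.
Working in thirty-second notes: eighth = 4; eighth rest = 4; quarter = 8; thirty-second = 1; sixteenth tied to thirty-second (sixteenth + thirty-second) = 3; eighth note = 4; sixteenth tied to eighth (sixteenth + eighth) = 6; eighth tied to quarter (eighth + quarter) = 12; quarter = 8; eighth = 4; quarter note = 8; sixteenth = 2.
Adding: 4 + 4 + 8 + 1 + 3 + 4 + 6 + 12 + 8 + 4 + 8 + 2 = 64.
64 equals 64, so the answer is Yes.

Yes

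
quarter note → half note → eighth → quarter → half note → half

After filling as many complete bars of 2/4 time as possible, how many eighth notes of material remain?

One bar of 2/4 = 4 eighth notes.
Working in eighth notes: quarter note = 2; half note = 4; eighth = 1; quarter = 2; half note = 4; half = 4.
Total: 2 + 4 + 1 + 2 + 4 + 4 = 17.
17 ÷ 4 = 4 complete bars with 1 eighth note remaining.

1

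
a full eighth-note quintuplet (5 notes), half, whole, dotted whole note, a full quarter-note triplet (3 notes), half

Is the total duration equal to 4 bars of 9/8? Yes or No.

One bar of 9/8 = 9 eighth notes, so 4 bars = 36.
Express everything in eighth notes: a full eighth-note quintuplet (5 notes) (five quintuplet eighths span one half) = 4; half = 4; whole = 8; dotted whole note = 12; a full quarter-note triplet (3 notes) (three triplet quarters span one half) = 4; half = 4.
Altogether 4 + 4 + 8 + 12 + 4 + 4 = 36.
36 equals 36, so the answer is Yes.

Yes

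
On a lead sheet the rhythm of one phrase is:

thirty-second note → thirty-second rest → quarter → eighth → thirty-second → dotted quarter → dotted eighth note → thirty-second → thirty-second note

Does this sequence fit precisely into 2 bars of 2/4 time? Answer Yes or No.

No

One bar of 2/4 = 16 thirty-second notes, so 2 bars = 32.
Express everything in thirty-second notes: thirty-second note = 1; thirty-second rest = 1; quarter = 8; eighth = 4; thirty-second = 1; dotted quarter = 12; dotted eighth note = 6; thirty-second = 1; thirty-second note = 1.
Sum: 1 + 1 + 8 + 4 + 1 + 12 + 6 + 1 + 1 = 35.
35 exceeds 32, so the answer is No.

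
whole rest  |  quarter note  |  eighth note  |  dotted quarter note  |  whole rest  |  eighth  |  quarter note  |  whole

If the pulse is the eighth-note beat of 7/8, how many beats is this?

One eighth-note beat = 2 sixteenth notes.
Convert each value to sixteenth notes: whole rest = 16; quarter note = 4; eighth note = 2; dotted quarter note = 6; whole rest = 16; eighth = 2; quarter note = 4; whole = 16.
Total: 16 + 4 + 2 + 6 + 16 + 2 + 4 + 16 = 66.
66 ÷ 2 = 33 beats.

33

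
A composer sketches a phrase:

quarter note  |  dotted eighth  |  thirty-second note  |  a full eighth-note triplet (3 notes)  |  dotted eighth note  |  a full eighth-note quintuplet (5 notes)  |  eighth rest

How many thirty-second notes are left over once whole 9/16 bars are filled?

13

One bar of 9/16 = 18 thirty-second notes.
Working in thirty-second notes: quarter note = 8; dotted eighth = 6; thirty-second note = 1; a full eighth-note triplet (3 notes) (three triplet eighths span one quarter) = 8; dotted eighth note = 6; a full eighth-note quintuplet (5 notes) (five quintuplet eighths span one half) = 16; eighth rest = 4.
Sum: 8 + 6 + 1 + 8 + 6 + 16 + 4 = 49.
49 ÷ 18 = 2 complete bars with 13 thirty-second notes remaining.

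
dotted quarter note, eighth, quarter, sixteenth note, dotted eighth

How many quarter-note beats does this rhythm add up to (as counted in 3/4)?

4

One quarter-note beat = 4 sixteenth notes.
Each duration in sixteenth notes: dotted quarter note = 6; eighth = 2; quarter = 4; sixteenth note = 1; dotted eighth = 3.
Adding: 6 + 2 + 4 + 1 + 3 = 16.
16 ÷ 4 = 4 beats.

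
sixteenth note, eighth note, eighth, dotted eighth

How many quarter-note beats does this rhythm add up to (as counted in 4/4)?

One quarter-note beat = 4 sixteenth notes.
Working in sixteenth notes: sixteenth note = 1; eighth note = 2; eighth = 2; dotted eighth = 3.
Altogether 1 + 2 + 2 + 3 = 8.
8 ÷ 4 = 2 beats.

2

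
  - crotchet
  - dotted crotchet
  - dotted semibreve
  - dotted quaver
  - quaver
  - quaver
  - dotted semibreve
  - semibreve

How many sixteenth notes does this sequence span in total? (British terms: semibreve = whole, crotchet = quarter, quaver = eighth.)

81

In sixteenth notes: crotchet = 4; dotted crotchet = 6; dotted semibreve = 24; dotted quaver = 3; quaver = 2; quaver = 2; dotted semibreve = 24; semibreve = 16.
Total: 4 + 6 + 24 + 3 + 2 + 2 + 24 + 16 = 81 sixteenth notes.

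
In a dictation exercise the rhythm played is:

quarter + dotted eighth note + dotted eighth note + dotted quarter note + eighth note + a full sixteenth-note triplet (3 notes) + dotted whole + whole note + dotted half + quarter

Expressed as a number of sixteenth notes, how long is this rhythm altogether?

76

Convert each value to sixteenth notes: quarter = 4; dotted eighth note = 3; dotted eighth note = 3; dotted quarter note = 6; eighth note = 2; a full sixteenth-note triplet (3 notes) (three triplet sixteenths span one eighth) = 2; dotted whole = 24; whole note = 16; dotted half = 12; quarter = 4.
Total: 4 + 3 + 3 + 6 + 2 + 2 + 24 + 16 + 12 + 4 = 76 sixteenth notes.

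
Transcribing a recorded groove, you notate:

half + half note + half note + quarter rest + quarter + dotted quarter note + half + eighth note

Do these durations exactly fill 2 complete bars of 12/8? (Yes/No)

Yes

One bar of 12/8 = 12 eighth notes, so 2 bars = 24.
Each duration in eighth notes: half = 4; half note = 4; half note = 4; quarter rest = 2; quarter = 2; dotted quarter note = 3; half = 4; eighth note = 1.
Total: 4 + 4 + 4 + 2 + 2 + 3 + 4 + 1 = 24.
24 equals 24, so the answer is Yes.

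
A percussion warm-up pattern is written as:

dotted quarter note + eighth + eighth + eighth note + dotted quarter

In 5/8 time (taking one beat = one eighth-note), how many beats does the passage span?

9

One eighth-note beat = 2 sixteenth notes.
Working in sixteenth notes: dotted quarter note = 6; eighth = 2; eighth = 2; eighth note = 2; dotted quarter = 6.
Altogether 6 + 2 + 2 + 2 + 6 = 18.
18 ÷ 2 = 9 beats.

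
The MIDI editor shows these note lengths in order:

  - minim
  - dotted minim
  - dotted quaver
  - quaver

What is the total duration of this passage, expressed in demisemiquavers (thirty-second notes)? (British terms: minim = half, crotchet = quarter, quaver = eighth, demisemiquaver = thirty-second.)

50

Express everything in thirty-second notes: minim = 16; dotted minim = 24; dotted quaver = 6; quaver = 4.
Adding: 16 + 24 + 6 + 4 = 50 thirty-second notes.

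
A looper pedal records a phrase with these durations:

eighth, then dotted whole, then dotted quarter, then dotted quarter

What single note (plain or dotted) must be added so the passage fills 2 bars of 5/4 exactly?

2 bars of 5/4 = 20 eighth notes.
In eighth notes: eighth = 1; dotted whole = 12; dotted quarter = 3; dotted quarter = 3.
Adding: 1 + 12 + 3 + 3 = 19.
Remaining: 20 − 19 = 1 eighth note, which is a eighth note.

eighth note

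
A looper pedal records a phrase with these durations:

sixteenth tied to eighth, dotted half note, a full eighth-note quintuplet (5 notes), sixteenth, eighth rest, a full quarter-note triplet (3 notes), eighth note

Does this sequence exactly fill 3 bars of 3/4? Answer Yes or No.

One bar of 3/4 = 12 sixteenth notes, so 3 bars = 36.
Working in sixteenth notes: sixteenth tied to eighth (sixteenth + eighth) = 3; dotted half note = 12; a full eighth-note quintuplet (5 notes) (five quintuplet eighths span one half) = 8; sixteenth = 1; eighth rest = 2; a full quarter-note triplet (3 notes) (three triplet quarters span one half) = 8; eighth note = 2.
Altogether 3 + 12 + 8 + 1 + 2 + 8 + 2 = 36.
36 equals 36, so the answer is Yes.

Yes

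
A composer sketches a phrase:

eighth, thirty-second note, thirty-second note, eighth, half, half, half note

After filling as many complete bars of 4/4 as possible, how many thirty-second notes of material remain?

26

One bar of 4/4 = 32 thirty-second notes.
Express everything in thirty-second notes: eighth = 4; thirty-second note = 1; thirty-second note = 1; eighth = 4; half = 16; half = 16; half note = 16.
Adding: 4 + 1 + 1 + 4 + 16 + 16 + 16 = 58.
58 ÷ 32 = 1 complete bar with 26 thirty-second notes remaining.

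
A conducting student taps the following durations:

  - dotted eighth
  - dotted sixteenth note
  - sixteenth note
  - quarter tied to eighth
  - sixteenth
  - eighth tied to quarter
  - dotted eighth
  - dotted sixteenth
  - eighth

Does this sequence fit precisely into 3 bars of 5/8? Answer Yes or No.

One bar of 5/8 = 20 thirty-second notes, so 3 bars = 60.
Each duration in thirty-second notes: dotted eighth = 6; dotted sixteenth note = 3; sixteenth note = 2; quarter tied to eighth (quarter + eighth) = 12; sixteenth = 2; eighth tied to quarter (eighth + quarter) = 12; dotted eighth = 6; dotted sixteenth = 3; eighth = 4.
Sum: 6 + 3 + 2 + 12 + 2 + 12 + 6 + 3 + 4 = 50.
50 falls short of 60, so the answer is No.

No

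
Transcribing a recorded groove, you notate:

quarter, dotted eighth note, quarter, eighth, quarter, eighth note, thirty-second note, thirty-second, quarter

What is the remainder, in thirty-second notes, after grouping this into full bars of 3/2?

One bar of 3/2 = 48 thirty-second notes.
Working in thirty-second notes: quarter = 8; dotted eighth note = 6; quarter = 8; eighth = 4; quarter = 8; eighth note = 4; thirty-second note = 1; thirty-second = 1; quarter = 8.
Sum: 8 + 6 + 8 + 4 + 8 + 4 + 1 + 1 + 8 = 48.
48 ÷ 48 = 1 complete bar with 0 thirty-second notes remaining.

0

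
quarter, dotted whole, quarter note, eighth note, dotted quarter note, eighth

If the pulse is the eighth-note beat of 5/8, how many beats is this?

21

One eighth-note beat = 2 sixteenth notes.
Express everything in sixteenth notes: quarter = 4; dotted whole = 24; quarter note = 4; eighth note = 2; dotted quarter note = 6; eighth = 2.
Adding: 4 + 24 + 4 + 2 + 6 + 2 = 42.
42 ÷ 2 = 21 beats.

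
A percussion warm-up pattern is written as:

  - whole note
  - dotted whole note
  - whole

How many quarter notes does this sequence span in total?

In quarter notes: whole note = 4; dotted whole note = 6; whole = 4.
Adding: 4 + 6 + 4 = 14 quarter notes.

14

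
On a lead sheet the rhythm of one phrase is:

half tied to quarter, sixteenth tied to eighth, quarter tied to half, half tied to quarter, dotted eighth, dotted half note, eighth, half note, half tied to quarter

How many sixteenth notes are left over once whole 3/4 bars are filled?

4

One bar of 3/4 = 12 sixteenth notes.
Working in sixteenth notes: half tied to quarter (half + quarter) = 12; sixteenth tied to eighth (sixteenth + eighth) = 3; quarter tied to half (quarter + half) = 12; half tied to quarter (half + quarter) = 12; dotted eighth = 3; dotted half note = 12; eighth = 2; half note = 8; half tied to quarter (half + quarter) = 12.
Sum: 12 + 3 + 12 + 12 + 3 + 12 + 2 + 8 + 12 = 76.
76 ÷ 12 = 6 complete bars with 4 sixteenth notes remaining.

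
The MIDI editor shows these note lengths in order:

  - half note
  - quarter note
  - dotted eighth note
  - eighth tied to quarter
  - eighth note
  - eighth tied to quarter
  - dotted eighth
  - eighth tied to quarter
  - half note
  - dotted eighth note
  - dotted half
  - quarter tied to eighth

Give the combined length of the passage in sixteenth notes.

67

Working in sixteenth notes: half note = 8; quarter note = 4; dotted eighth note = 3; eighth tied to quarter (eighth + quarter) = 6; eighth note = 2; eighth tied to quarter (eighth + quarter) = 6; dotted eighth = 3; eighth tied to quarter (eighth + quarter) = 6; half note = 8; dotted eighth note = 3; dotted half = 12; quarter tied to eighth (quarter + eighth) = 6.
Adding: 8 + 4 + 3 + 6 + 2 + 6 + 3 + 6 + 8 + 3 + 12 + 6 = 67 sixteenth notes.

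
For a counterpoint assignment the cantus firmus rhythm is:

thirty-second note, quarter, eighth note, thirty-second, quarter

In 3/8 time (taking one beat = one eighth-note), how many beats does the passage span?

5.5

One eighth-note beat = 4 thirty-second notes.
Working in thirty-second notes: thirty-second note = 1; quarter = 8; eighth note = 4; thirty-second = 1; quarter = 8.
Adding: 1 + 8 + 4 + 1 + 8 = 22.
22 ÷ 4 = 5.5 beats.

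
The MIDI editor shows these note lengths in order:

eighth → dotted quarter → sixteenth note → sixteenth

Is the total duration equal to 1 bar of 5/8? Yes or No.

One bar of 5/8 = 10 sixteenth notes.
Express everything in sixteenth notes: eighth = 2; dotted quarter = 6; sixteenth note = 1; sixteenth = 1.
Altogether 2 + 6 + 1 + 1 = 10.
10 equals 10, so the answer is Yes.

Yes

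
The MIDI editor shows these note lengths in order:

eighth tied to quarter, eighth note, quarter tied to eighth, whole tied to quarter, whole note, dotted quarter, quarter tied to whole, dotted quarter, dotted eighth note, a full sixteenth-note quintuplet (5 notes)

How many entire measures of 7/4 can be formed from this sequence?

One bar of 7/4 = 28 sixteenth notes.
Each duration in sixteenth notes: eighth tied to quarter (eighth + quarter) = 6; eighth note = 2; quarter tied to eighth (quarter + eighth) = 6; whole tied to quarter (whole + quarter) = 20; whole note = 16; dotted quarter = 6; quarter tied to whole (quarter + whole) = 20; dotted quarter = 6; dotted eighth note = 3; a full sixteenth-note quintuplet (5 notes) (five quintuplet sixteenths span one quarter) = 4.
Sum: 6 + 2 + 6 + 20 + 16 + 6 + 20 + 6 + 3 + 4 = 89.
89 ÷ 28 = 3 complete bars with 5 left over.

3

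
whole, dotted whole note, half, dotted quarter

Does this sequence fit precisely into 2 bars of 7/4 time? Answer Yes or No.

No

One bar of 7/4 = 14 eighth notes, so 2 bars = 28.
In eighth notes: whole = 8; dotted whole note = 12; half = 4; dotted quarter = 3.
Adding: 8 + 12 + 4 + 3 = 27.
27 falls short of 28, so the answer is No.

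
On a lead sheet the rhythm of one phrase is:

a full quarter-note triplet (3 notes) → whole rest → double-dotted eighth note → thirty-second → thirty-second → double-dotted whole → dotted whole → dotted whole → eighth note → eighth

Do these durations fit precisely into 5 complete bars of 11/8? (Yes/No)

One bar of 11/8 = 44 thirty-second notes, so 5 bars = 220.
Express everything in thirty-second notes: a full quarter-note triplet (3 notes) (three triplet quarters span one half) = 16; whole rest = 32; double-dotted eighth note = 7; thirty-second = 1; thirty-second = 1; double-dotted whole = 56; dotted whole = 48; dotted whole = 48; eighth note = 4; eighth = 4.
Total: 16 + 32 + 7 + 1 + 1 + 56 + 48 + 48 + 4 + 4 = 217.
217 falls short of 220, so the answer is No.

No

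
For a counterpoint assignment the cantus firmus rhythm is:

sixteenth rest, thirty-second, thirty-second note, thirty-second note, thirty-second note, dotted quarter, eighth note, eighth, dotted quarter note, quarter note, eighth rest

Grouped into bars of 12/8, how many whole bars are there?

One bar of 12/8 = 48 thirty-second notes.
Working in thirty-second notes: sixteenth rest = 2; thirty-second = 1; thirty-second note = 1; thirty-second note = 1; thirty-second note = 1; dotted quarter = 12; eighth note = 4; eighth = 4; dotted quarter note = 12; quarter note = 8; eighth rest = 4.
Sum: 2 + 1 + 1 + 1 + 1 + 12 + 4 + 4 + 12 + 8 + 4 = 50.
50 ÷ 48 = 1 complete bar with 2 left over.

1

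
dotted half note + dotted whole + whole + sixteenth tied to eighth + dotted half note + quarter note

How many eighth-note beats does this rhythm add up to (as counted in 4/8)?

35.5

One eighth-note beat = 2 sixteenth notes.
Working in sixteenth notes: dotted half note = 12; dotted whole = 24; whole = 16; sixteenth tied to eighth (sixteenth + eighth) = 3; dotted half note = 12; quarter note = 4.
Sum: 12 + 24 + 16 + 3 + 12 + 4 = 71.
71 ÷ 2 = 35.5 beats.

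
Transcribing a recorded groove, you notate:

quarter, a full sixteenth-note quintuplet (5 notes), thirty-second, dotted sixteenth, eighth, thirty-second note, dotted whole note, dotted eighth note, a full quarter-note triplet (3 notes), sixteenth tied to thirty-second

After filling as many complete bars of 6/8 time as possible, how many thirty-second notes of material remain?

One bar of 6/8 = 24 thirty-second notes.
In thirty-second notes: quarter = 8; a full sixteenth-note quintuplet (5 notes) (five quintuplet sixteenths span one quarter) = 8; thirty-second = 1; dotted sixteenth = 3; eighth = 4; thirty-second note = 1; dotted whole note = 48; dotted eighth note = 6; a full quarter-note triplet (3 notes) (three triplet quarters span one half) = 16; sixteenth tied to thirty-second (sixteenth + thirty-second) = 3.
Altogether 8 + 8 + 1 + 3 + 4 + 1 + 48 + 6 + 16 + 3 = 98.
98 ÷ 24 = 4 complete bars with 2 thirty-second notes remaining.

2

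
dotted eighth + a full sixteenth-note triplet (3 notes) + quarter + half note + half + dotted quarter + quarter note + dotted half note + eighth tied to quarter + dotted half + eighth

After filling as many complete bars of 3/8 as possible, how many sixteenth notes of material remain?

One bar of 3/8 = 6 sixteenth notes.
In sixteenth notes: dotted eighth = 3; a full sixteenth-note triplet (3 notes) (three triplet sixteenths span one eighth) = 2; quarter = 4; half note = 8; half = 8; dotted quarter = 6; quarter note = 4; dotted half note = 12; eighth tied to quarter (eighth + quarter) = 6; dotted half = 12; eighth = 2.
Adding: 3 + 2 + 4 + 8 + 8 + 6 + 4 + 12 + 6 + 12 + 2 = 67.
67 ÷ 6 = 11 complete bars with 1 sixteenth note remaining.

1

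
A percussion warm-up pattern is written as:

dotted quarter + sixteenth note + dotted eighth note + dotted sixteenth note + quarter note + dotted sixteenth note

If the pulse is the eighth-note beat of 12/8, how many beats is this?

One eighth-note beat = 4 thirty-second notes.
Express everything in thirty-second notes: dotted quarter = 12; sixteenth note = 2; dotted eighth note = 6; dotted sixteenth note = 3; quarter note = 8; dotted sixteenth note = 3.
Total: 12 + 2 + 6 + 3 + 8 + 3 = 34.
34 ÷ 4 = 8.5 beats.

8.5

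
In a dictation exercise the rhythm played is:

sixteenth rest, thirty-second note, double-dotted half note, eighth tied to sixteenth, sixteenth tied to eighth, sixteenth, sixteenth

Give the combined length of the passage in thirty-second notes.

47

Express everything in thirty-second notes: sixteenth rest = 2; thirty-second note = 1; double-dotted half note = 28; eighth tied to sixteenth (eighth + sixteenth) = 6; sixteenth tied to eighth (sixteenth + eighth) = 6; sixteenth = 2; sixteenth = 2.
Altogether 2 + 1 + 28 + 6 + 6 + 2 + 2 = 47 thirty-second notes.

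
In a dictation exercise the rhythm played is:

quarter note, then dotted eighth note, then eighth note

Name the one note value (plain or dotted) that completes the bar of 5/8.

The bar of 5/8 = 10 sixteenth notes.
Working in sixteenth notes: quarter note = 4; dotted eighth note = 3; eighth note = 2.
Sum: 4 + 3 + 2 = 9.
Remaining: 10 − 9 = 1 sixteenth note, which is a sixteenth note.

sixteenth note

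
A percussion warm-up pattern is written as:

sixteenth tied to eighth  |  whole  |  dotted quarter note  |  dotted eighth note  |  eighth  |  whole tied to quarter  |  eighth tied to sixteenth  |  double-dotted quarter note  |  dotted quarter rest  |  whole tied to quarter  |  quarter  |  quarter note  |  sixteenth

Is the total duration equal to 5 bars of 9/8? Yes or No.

One bar of 9/8 = 18 sixteenth notes, so 5 bars = 90.
In sixteenth notes: sixteenth tied to eighth (sixteenth + eighth) = 3; whole = 16; dotted quarter note = 6; dotted eighth note = 3; eighth = 2; whole tied to quarter (whole + quarter) = 20; eighth tied to sixteenth (eighth + sixteenth) = 3; double-dotted quarter note = 7; dotted quarter rest = 6; whole tied to quarter (whole + quarter) = 20; quarter = 4; quarter note = 4; sixteenth = 1.
Adding: 3 + 16 + 6 + 3 + 2 + 20 + 3 + 7 + 6 + 20 + 4 + 4 + 1 = 95.
95 exceeds 90, so the answer is No.

No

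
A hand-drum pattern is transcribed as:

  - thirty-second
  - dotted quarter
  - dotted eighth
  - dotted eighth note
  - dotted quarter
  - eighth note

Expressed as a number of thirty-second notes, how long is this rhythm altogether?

In thirty-second notes: thirty-second = 1; dotted quarter = 12; dotted eighth = 6; dotted eighth note = 6; dotted quarter = 12; eighth note = 4.
Adding: 1 + 12 + 6 + 6 + 12 + 4 = 41 thirty-second notes.

41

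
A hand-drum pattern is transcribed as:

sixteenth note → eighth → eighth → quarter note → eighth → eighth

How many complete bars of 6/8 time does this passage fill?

One bar of 6/8 = 12 sixteenth notes.
Convert each value to sixteenth notes: sixteenth note = 1; eighth = 2; eighth = 2; quarter note = 4; eighth = 2; eighth = 2.
Total: 1 + 2 + 2 + 4 + 2 + 2 = 13.
13 ÷ 12 = 1 complete bar with 1 left over.

1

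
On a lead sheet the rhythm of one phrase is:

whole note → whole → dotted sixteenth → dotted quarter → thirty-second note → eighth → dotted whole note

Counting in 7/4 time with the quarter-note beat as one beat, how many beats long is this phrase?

One quarter-note beat = 8 thirty-second notes.
In thirty-second notes: whole note = 32; whole = 32; dotted sixteenth = 3; dotted quarter = 12; thirty-second note = 1; eighth = 4; dotted whole note = 48.
Altogether 32 + 32 + 3 + 12 + 1 + 4 + 48 = 132.
132 ÷ 8 = 16.5 beats.

16.5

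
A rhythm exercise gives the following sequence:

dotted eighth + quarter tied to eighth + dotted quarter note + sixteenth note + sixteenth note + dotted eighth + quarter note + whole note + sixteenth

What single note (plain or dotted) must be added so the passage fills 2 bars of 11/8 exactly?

2 bars of 11/8 = 44 sixteenth notes.
In sixteenth notes: dotted eighth = 3; quarter tied to eighth (quarter + eighth) = 6; dotted quarter note = 6; sixteenth note = 1; sixteenth note = 1; dotted eighth = 3; quarter note = 4; whole note = 16; sixteenth = 1.
Altogether 3 + 6 + 6 + 1 + 1 + 3 + 4 + 16 + 1 = 41.
Remaining: 44 − 41 = 3 sixteenth notes, which is a dotted eighth note.

dotted eighth note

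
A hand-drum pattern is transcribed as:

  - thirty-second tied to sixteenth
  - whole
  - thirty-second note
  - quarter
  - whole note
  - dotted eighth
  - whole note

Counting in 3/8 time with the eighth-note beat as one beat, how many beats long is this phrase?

28.5

One eighth-note beat = 4 thirty-second notes.
Convert each value to thirty-second notes: thirty-second tied to sixteenth (thirty-second + sixteenth) = 3; whole = 32; thirty-second note = 1; quarter = 8; whole note = 32; dotted eighth = 6; whole note = 32.
Altogether 3 + 32 + 1 + 8 + 32 + 6 + 32 = 114.
114 ÷ 4 = 28.5 beats.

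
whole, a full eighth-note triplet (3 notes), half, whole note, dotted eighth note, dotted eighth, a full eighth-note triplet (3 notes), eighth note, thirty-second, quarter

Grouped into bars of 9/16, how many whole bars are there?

One bar of 9/16 = 18 thirty-second notes.
Convert each value to thirty-second notes: whole = 32; a full eighth-note triplet (3 notes) (three triplet eighths span one quarter) = 8; half = 16; whole note = 32; dotted eighth note = 6; dotted eighth = 6; a full eighth-note triplet (3 notes) (three triplet eighths span one quarter) = 8; eighth note = 4; thirty-second = 1; quarter = 8.
Altogether 32 + 8 + 16 + 32 + 6 + 6 + 8 + 4 + 1 + 8 = 121.
121 ÷ 18 = 6 complete bars with 13 left over.

6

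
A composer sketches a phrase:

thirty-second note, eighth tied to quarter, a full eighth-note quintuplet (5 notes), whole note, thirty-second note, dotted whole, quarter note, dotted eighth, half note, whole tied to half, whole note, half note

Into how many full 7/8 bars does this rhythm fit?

8

One bar of 7/8 = 28 thirty-second notes.
Express everything in thirty-second notes: thirty-second note = 1; eighth tied to quarter (eighth + quarter) = 12; a full eighth-note quintuplet (5 notes) (five quintuplet eighths span one half) = 16; whole note = 32; thirty-second note = 1; dotted whole = 48; quarter note = 8; dotted eighth = 6; half note = 16; whole tied to half (whole + half) = 48; whole note = 32; half note = 16.
Total: 1 + 12 + 16 + 32 + 1 + 48 + 8 + 6 + 16 + 48 + 32 + 16 = 236.
236 ÷ 28 = 8 complete bars with 12 left over.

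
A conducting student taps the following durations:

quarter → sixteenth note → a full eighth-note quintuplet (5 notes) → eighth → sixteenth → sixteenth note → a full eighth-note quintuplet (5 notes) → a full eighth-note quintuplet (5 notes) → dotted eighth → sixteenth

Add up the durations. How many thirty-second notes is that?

Convert each value to thirty-second notes: quarter = 8; sixteenth note = 2; a full eighth-note quintuplet (5 notes) (five quintuplet eighths span one half) = 16; eighth = 4; sixteenth = 2; sixteenth note = 2; a full eighth-note quintuplet (5 notes) (five quintuplet eighths span one half) = 16; a full eighth-note quintuplet (5 notes) (five quintuplet eighths span one half) = 16; dotted eighth = 6; sixteenth = 2.
Total: 8 + 2 + 16 + 4 + 2 + 2 + 16 + 16 + 6 + 2 = 74 thirty-second notes.

74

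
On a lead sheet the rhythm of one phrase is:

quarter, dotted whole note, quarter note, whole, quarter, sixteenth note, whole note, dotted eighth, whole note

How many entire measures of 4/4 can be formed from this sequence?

One bar of 4/4 = 16 sixteenth notes.
Express everything in sixteenth notes: quarter = 4; dotted whole note = 24; quarter note = 4; whole = 16; quarter = 4; sixteenth note = 1; whole note = 16; dotted eighth = 3; whole note = 16.
Total: 4 + 24 + 4 + 16 + 4 + 1 + 16 + 3 + 16 = 88.
88 ÷ 16 = 5 complete bars with 8 left over.

5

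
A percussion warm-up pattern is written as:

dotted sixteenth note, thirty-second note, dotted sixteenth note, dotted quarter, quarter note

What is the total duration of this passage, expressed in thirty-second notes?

27

In thirty-second notes: dotted sixteenth note = 3; thirty-second note = 1; dotted sixteenth note = 3; dotted quarter = 12; quarter note = 8.
Adding: 3 + 1 + 3 + 12 + 8 = 27 thirty-second notes.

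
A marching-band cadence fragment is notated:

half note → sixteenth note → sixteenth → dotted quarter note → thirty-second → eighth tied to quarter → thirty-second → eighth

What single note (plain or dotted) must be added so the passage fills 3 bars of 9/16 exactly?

3 bars of 9/16 = 54 thirty-second notes.
Convert each value to thirty-second notes: half note = 16; sixteenth note = 2; sixteenth = 2; dotted quarter note = 12; thirty-second = 1; eighth tied to quarter (eighth + quarter) = 12; thirty-second = 1; eighth = 4.
Adding: 16 + 2 + 2 + 12 + 1 + 12 + 1 + 4 = 50.
Remaining: 54 − 50 = 4 thirty-second notes, which is a eighth note.

eighth note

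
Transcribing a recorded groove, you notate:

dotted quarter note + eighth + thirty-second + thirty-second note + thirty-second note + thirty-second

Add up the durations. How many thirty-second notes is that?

20

In thirty-second notes: dotted quarter note = 12; eighth = 4; thirty-second = 1; thirty-second note = 1; thirty-second note = 1; thirty-second = 1.
Altogether 12 + 4 + 1 + 1 + 1 + 1 = 20 thirty-second notes.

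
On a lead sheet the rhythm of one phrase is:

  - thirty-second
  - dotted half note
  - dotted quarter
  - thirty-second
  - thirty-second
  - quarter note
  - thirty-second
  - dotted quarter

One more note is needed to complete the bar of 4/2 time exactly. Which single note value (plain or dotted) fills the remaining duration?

eighth note

The bar of 4/2 = 64 thirty-second notes.
Working in thirty-second notes: thirty-second = 1; dotted half note = 24; dotted quarter = 12; thirty-second = 1; thirty-second = 1; quarter note = 8; thirty-second = 1; dotted quarter = 12.
Sum: 1 + 24 + 12 + 1 + 1 + 8 + 1 + 12 = 60.
Remaining: 64 − 60 = 4 thirty-second notes, which is a eighth note.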